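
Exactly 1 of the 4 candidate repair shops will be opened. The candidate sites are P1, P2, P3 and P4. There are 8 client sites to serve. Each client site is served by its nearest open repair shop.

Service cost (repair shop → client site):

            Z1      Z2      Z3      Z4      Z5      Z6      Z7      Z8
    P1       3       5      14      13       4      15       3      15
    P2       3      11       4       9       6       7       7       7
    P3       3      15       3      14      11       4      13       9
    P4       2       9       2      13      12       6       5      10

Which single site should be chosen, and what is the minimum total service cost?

With exactly 1 open, each client site uses its cheapest among the chosen.
{P2}: Z1→P2 3, Z2→P2 11, Z3→P2 4, Z4→P2 9, Z5→P2 6, Z6→P2 7, Z7→P2 7, Z8→P2 7. Service cost 54.
{P4}: service cost 59
{P1}: service cost 72
Among all 4 size-1 choices, {P2} is lowest.

Choose P2 only; total service cost 54.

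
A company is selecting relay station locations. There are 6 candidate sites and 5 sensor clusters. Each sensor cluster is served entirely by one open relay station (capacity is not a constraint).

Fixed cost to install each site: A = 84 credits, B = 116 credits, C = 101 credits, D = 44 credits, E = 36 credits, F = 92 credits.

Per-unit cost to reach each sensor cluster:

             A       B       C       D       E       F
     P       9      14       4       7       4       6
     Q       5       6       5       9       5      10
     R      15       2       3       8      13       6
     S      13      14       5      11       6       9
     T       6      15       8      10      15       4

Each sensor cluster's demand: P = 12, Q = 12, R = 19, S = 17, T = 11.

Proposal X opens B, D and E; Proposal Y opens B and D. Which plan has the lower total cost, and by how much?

Proposal X is cheaper by 97.

Proposal X: {B, D, E}: P→E 4·12=48, Q→E 5·12=60, R→B 2·19=38, S→E 6·17=102, T→D 10·11=110. Service 358; fixed 196; total 554.
Proposal Y: {B, D}: P→D 7·12=84, Q→B 6·12=72, R→B 2·19=38, S→D 11·17=187, T→D 10·11=110. Service 491; fixed 160; total 651.
Difference: |554 − 651| = 97.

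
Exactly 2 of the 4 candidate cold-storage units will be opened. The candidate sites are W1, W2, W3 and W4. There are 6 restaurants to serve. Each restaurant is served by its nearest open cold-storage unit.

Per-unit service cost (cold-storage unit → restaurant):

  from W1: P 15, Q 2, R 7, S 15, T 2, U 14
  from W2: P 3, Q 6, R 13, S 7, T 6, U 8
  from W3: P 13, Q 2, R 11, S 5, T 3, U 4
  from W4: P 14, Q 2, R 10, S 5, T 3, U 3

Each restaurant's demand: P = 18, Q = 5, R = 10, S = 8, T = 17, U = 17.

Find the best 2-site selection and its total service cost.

Choose W2 and W4; total service cost 306.

With exactly 2 open, each restaurant uses its cheapest among the chosen.
{W2, W4}: P→W2 3·18=54, Q→W4 2·5=10, R→W4 10·10=100, S→W4 5·8=40, T→W4 3·17=51, U→W4 3·17=51. Service cost 306.
{W2, W3}: service cost 333
{W1, W2}: service cost 360
Among all 6 size-2 choices, {W2, W4} is lowest.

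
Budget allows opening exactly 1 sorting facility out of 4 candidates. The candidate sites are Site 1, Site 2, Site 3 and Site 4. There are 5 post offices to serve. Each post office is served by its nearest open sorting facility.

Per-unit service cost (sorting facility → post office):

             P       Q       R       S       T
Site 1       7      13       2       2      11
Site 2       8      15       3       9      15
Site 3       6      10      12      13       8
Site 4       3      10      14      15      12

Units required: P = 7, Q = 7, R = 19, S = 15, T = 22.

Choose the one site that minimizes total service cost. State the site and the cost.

Choose Site 1 only; total service cost 450.

With exactly 1 open, each post office uses its cheapest among the chosen.
{Site 1}: P→Site 1 7·7=49, Q→Site 1 13·7=91, R→Site 1 2·19=38, S→Site 1 2·15=30, T→Site 1 11·22=242. Service cost 450.
{Site 2}: service cost 683
{Site 3}: service cost 711
Among all 4 size-1 choices, {Site 1} is lowest.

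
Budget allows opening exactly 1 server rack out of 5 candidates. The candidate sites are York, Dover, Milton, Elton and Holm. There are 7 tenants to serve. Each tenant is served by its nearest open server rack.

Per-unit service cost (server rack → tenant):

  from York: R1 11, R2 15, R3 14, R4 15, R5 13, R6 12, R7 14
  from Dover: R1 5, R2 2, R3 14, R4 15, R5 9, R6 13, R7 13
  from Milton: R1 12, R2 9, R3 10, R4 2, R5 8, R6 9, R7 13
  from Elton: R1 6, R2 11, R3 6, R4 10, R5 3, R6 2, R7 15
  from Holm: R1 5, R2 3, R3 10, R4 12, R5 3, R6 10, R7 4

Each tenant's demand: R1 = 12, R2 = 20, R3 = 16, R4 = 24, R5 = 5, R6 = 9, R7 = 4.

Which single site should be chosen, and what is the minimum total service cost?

With exactly 1 open, each tenant uses its cheapest among the chosen.
{Holm}: R1→Holm 5·12=60, R2→Holm 3·20=60, R3→Holm 10·16=160, R4→Holm 12·24=288, R5→Holm 3·5=15, R6→Holm 10·9=90, R7→Holm 4·4=16. Service cost 689.
{Milton}: service cost 705
{Elton}: service cost 721
Among all 5 size-1 choices, {Holm} is lowest.

Choose Holm only; total service cost 689.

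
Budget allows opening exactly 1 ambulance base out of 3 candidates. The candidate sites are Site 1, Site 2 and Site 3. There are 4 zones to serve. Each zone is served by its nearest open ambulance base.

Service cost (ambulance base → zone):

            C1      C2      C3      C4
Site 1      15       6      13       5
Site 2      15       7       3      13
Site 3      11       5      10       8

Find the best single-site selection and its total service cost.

With exactly 1 open, each zone uses its cheapest among the chosen.
{Site 3}: C1→Site 3 11, C2→Site 3 5, C3→Site 3 10, C4→Site 3 8. Service cost 34.
{Site 2}: service cost 38
{Site 1}: service cost 39
Among all 3 size-1 choices, {Site 3} is lowest.

Choose Site 3 only; total service cost 34.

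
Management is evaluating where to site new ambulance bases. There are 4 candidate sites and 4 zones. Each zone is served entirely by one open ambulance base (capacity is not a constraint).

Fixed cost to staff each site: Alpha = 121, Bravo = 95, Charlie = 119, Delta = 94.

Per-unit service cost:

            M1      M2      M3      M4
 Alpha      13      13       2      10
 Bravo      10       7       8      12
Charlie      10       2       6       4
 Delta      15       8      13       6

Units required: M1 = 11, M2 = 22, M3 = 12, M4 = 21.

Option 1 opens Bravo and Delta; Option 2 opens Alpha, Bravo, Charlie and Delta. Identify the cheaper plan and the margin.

Option 1: {Bravo, Delta}: M1→Bravo 10·11=110, M2→Bravo 7·22=154, M3→Bravo 8·12=96, M4→Delta 6·21=126. Service 486; fixed 189; total 675.
Option 2: {Alpha, Bravo, Charlie, Delta}: M1→Bravo 10·11=110, M2→Charlie 2·22=44, M3→Alpha 2·12=24, M4→Charlie 4·21=84. Service 262; fixed 429; total 691.
Difference: |675 − 691| = 16.

Option 1 is cheaper by 16.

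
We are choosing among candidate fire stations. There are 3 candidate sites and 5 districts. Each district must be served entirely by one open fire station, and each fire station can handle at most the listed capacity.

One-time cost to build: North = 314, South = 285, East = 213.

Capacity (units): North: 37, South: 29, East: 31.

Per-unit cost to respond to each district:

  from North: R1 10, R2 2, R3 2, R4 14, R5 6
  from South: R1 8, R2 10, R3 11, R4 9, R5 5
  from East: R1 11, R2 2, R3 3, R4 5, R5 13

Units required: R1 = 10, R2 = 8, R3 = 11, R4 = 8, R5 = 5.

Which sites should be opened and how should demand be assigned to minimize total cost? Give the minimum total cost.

Open {South, East}: R1→South 8·10=80, R2→East 2·8=16, R3→East 3·11=33, R4→East 5·8=40, R5→South 5·5=25.
Loads: South carries 15/29, East carries 27/31. Service 194; fixed 498; total 692.
Next best feasible plan costs 724.

Minimum total cost: 692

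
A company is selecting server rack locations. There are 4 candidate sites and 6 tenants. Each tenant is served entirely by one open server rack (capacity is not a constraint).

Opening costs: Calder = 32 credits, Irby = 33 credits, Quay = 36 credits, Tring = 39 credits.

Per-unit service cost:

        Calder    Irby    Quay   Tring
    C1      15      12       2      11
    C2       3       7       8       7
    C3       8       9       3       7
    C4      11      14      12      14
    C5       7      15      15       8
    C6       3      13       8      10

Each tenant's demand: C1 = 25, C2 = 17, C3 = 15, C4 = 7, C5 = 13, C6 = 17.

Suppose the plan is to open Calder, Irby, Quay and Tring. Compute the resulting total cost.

Each tenant is assigned to its cheapest site among the open ones.
{Calder, Irby, Quay, Tring}: C1→Quay 2·25=50, C2→Calder 3·17=51, C3→Quay 3·15=45, C4→Calder 11·7=77, C5→Calder 7·13=91, C6→Calder 3·17=51. Service 365; fixed 140; total 505.

Total cost: 505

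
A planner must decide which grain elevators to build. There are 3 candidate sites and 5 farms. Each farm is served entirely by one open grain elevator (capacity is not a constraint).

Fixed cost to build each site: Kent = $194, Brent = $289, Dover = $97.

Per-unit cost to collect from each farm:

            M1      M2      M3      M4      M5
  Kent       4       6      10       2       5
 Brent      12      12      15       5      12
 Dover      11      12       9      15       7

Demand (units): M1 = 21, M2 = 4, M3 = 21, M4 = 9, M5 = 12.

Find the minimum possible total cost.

Minimum total cost: 590

For any fixed open set, each farm goes to its cheapest open site; total = fixed + service.
{Kent}: M1→Kent 4·21=84, M2→Kent 6·4=24, M3→Kent 10·21=210, M4→Kent 2·9=18, M5→Kent 5·12=60. Service 396; fixed 194; total 590.
{Kent, Dover}: service 375 + fixed 291 = 666
{Dover}: service 687 + fixed 97 = 784
{Kent, Brent, Dover}: service 375 + fixed 580 = 955
No other subset beats 590.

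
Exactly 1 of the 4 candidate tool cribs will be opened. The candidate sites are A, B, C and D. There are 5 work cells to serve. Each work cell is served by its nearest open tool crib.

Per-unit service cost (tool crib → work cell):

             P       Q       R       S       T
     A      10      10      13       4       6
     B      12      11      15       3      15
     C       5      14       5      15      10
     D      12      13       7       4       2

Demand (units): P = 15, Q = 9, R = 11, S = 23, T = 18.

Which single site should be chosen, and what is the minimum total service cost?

Choose D only; total service cost 502.

With exactly 1 open, each work cell uses its cheapest among the chosen.
{D}: P→D 12·15=180, Q→D 13·9=117, R→D 7·11=77, S→D 4·23=92, T→D 2·18=36. Service cost 502.
{A}: service cost 583
{C}: service cost 781
Among all 4 size-1 choices, {D} is lowest.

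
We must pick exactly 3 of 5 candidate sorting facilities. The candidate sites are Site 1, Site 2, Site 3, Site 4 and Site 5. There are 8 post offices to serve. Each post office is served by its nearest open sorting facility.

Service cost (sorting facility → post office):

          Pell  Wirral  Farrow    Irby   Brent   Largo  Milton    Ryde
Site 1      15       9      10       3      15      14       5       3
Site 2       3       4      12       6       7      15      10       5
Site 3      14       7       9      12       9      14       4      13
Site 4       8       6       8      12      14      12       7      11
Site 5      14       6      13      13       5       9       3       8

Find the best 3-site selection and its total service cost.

Choose Site 1, Site 2 and Site 5; total service cost 40.

With exactly 3 open, each post office uses its cheapest among the chosen.
{Site 1, Site 2, Site 5}: Pell→Site 2 3, Wirral→Site 2 4, Farrow→Site 1 10, Irby→Site 1 3, Brent→Site 5 5, Largo→Site 5 9, Milton→Site 5 3, Ryde→Site 1 3. Service cost 40.
{Site 2, Site 4, Site 5}: service cost 43
{Site 2, Site 3, Site 5}: service cost 44
Among all 10 size-3 choices, {Site 1, Site 2, Site 5} is lowest.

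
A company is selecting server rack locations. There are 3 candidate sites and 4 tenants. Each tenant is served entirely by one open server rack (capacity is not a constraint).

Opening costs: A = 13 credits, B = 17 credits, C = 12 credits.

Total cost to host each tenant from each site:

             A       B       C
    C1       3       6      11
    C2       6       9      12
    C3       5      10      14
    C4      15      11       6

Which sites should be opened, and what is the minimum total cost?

Open A only; minimum total cost 42.

For any fixed open set, each tenant goes to its cheapest open site; total = fixed + service.
{A}: C1→A 3, C2→A 6, C3→A 5, C4→A 15. Service 29; fixed 13; total 42.
{A, C}: service 20 + fixed 25 = 45
{B}: C1→B 6, C2→B 9, C3→B 10, C4→B 11. Service 36; fixed 17; total 53.
{A, B, C}: service 20 + fixed 42 = 62
No other subset beats 42.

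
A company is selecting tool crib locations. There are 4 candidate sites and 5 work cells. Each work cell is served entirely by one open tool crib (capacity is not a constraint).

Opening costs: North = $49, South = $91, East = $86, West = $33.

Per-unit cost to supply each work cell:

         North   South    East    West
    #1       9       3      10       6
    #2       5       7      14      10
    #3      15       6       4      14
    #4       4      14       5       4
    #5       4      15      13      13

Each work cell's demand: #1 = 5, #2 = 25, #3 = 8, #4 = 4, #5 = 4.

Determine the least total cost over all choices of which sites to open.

For any fixed open set, each work cell goes to its cheapest open site; total = fixed + service.
{North, South}: #1→South 3·5=15, #2→North 5·25=125, #3→South 6·8=48, #4→North 4·4=16, #5→North 4·4=16. Service 220; fixed 140; total 360.
{North, East}: service 234 + fixed 135 = 369
{North}: service 322 + fixed 49 = 371
{North, South, East, West}: service 204 + fixed 259 = 463
(All 15 nonempty subsets were checked; North and South is lowest.)

Minimum total cost: 360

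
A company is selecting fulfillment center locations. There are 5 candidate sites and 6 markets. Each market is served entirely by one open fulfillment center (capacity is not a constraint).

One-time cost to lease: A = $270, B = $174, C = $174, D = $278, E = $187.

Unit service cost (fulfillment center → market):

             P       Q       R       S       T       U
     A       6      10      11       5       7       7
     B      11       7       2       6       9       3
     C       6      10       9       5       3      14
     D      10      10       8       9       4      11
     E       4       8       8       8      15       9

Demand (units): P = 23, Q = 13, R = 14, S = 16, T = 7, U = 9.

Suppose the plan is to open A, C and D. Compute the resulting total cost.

Each market is assigned to its cheapest site among the open ones.
{A, C, D}: P→A 6·23=138, Q→A 10·13=130, R→D 8·14=112, S→A 5·16=80, T→C 3·7=21, U→A 7·9=63. Service 544; fixed 722; total 1266.

Total cost: 1266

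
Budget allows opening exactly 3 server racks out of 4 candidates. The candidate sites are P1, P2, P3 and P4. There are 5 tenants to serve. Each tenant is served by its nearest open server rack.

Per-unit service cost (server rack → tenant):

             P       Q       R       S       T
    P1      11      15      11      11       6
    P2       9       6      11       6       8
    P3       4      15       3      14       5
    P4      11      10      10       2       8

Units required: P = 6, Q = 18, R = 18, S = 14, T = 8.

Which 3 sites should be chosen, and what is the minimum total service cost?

With exactly 3 open, each tenant uses its cheapest among the chosen.
{P2, P3, P4}: P→P3 4·6=24, Q→P2 6·18=108, R→P3 3·18=54, S→P4 2·14=28, T→P3 5·8=40. Service cost 254.
{P1, P2, P3}: service cost 310
{P1, P3, P4}: service cost 326
Among all 4 size-3 choices, {P2, P3, P4} is lowest.

Choose P2, P3 and P4; total service cost 254.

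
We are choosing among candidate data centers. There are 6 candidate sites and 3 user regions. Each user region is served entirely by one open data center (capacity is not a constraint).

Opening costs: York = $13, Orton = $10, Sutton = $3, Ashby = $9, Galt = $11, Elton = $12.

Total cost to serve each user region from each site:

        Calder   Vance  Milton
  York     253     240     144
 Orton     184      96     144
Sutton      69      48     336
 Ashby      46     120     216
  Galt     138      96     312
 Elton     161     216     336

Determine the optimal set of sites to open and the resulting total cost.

For any fixed open set, each user region goes to its cheapest open site; total = fixed + service.
{Orton, Sutton, Ashby}: Calder→Ashby 46, Vance→Sutton 48, Milton→Orton 144. Service 238; fixed 22; total 260.
{York, Sutton, Ashby}: service 238 + fixed 25 = 263
{Orton, Sutton, Ashby, Galt}: Calder→Ashby 46, Vance→Sutton 48, Milton→Orton 144. Service 238; fixed 33; total 271.
{York, Orton, Sutton, Ashby, Galt, Elton}: service 238 + fixed 58 = 296
No other subset beats 260.

Open Orton, Sutton and Ashby; minimum total cost 260.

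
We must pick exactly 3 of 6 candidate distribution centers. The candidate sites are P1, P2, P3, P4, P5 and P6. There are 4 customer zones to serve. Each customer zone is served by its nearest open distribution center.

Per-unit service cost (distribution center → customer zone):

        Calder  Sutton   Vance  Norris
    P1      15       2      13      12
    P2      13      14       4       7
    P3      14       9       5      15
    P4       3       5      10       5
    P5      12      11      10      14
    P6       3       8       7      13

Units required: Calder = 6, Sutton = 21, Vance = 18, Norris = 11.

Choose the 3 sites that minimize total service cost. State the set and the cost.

Choose P1, P2 and P4; total service cost 187.

With exactly 3 open, each customer zone uses its cheapest among the chosen.
{P1, P2, P4}: Calder→P4 3·6=18, Sutton→P1 2·21=42, Vance→P2 4·18=72, Norris→P4 5·11=55. Service cost 187.
{P1, P3, P4}: service cost 205
{P1, P2, P6}: service cost 209
Among all 20 size-3 choices, {P1, P2, P4} is lowest.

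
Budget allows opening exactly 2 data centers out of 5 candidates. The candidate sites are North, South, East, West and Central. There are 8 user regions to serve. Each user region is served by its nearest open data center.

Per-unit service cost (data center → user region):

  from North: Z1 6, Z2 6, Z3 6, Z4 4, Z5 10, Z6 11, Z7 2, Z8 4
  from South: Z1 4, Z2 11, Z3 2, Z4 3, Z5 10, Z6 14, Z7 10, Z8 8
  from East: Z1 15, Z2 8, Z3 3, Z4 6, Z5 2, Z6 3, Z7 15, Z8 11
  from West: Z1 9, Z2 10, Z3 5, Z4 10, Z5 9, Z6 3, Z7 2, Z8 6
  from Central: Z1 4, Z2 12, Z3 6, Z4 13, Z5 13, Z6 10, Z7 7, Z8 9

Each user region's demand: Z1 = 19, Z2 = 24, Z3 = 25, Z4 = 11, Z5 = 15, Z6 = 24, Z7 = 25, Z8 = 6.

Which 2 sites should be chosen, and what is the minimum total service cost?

With exactly 2 open, each user region uses its cheapest among the chosen.
{North, East}: Z1→North 6·19=114, Z2→North 6·24=144, Z3→East 3·25=75, Z4→North 4·11=44, Z5→East 2·15=30, Z6→East 3·24=72, Z7→North 2·25=50, Z8→North 4·6=24. Service cost 553.
{South, West}: service cost 692
{East, West}: service cost 692
Among all 10 size-2 choices, {North, East} is lowest.

Choose North and East; total service cost 553.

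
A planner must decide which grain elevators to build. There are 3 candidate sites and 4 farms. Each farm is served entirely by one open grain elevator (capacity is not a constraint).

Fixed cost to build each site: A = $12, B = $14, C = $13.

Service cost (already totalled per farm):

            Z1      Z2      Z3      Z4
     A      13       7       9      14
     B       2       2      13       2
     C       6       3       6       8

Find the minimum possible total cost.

Minimum total cost: 33

For any fixed open set, each farm goes to its cheapest open site; total = fixed + service.
{B}: Z1→B 2, Z2→B 2, Z3→B 13, Z4→B 2. Service 19; fixed 14; total 33.
{C}: Z1→C 6, Z2→C 3, Z3→C 6, Z4→C 8. Service 23; fixed 13; total 36.
{B, C}: service 12 + fixed 27 = 39
{A, B, C}: Z1→B 2, Z2→B 2, Z3→C 6, Z4→B 2. Service 12; fixed 39; total 51.
No other subset beats 33.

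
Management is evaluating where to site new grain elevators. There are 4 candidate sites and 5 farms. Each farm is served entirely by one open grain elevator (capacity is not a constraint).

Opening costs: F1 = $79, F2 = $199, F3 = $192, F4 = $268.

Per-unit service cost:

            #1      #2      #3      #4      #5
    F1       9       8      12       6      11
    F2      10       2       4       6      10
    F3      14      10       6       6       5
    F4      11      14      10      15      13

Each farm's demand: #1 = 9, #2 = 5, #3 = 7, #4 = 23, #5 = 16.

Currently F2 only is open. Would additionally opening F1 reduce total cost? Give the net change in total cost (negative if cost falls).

No — net change +70 (cost rises by 70).

Current service cost with {F2}: 426.
Adding F1: each farm re-picks its cheapest; new service cost 417, saving 9.
Extra fixed cost: 79. Net change = 79 − 9 = 70.
(Totals: 625 → 695.)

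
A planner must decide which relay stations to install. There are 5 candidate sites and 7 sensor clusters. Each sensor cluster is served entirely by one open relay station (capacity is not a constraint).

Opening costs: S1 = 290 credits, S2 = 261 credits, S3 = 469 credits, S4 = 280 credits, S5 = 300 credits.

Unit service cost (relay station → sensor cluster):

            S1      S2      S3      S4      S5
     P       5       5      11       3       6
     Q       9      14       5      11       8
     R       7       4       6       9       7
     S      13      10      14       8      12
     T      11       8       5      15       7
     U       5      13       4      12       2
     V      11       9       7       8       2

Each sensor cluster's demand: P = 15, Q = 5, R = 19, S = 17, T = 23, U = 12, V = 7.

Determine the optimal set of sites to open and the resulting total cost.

For any fixed open set, each sensor cluster goes to its cheapest open site; total = fixed + service.
{S5}: P→S5 6·15=90, Q→S5 8·5=40, R→S5 7·19=133, S→S5 12·17=204, T→S5 7·23=161, U→S5 2·12=24, V→S5 2·7=14. Service 666; fixed 300; total 966.
{S2}: P→S2 5·15=75, Q→S2 14·5=70, R→S2 4·19=76, S→S2 10·17=170, T→S2 8·23=184, U→S2 13·12=156, V→S2 9·7=63. Service 794; fixed 261; total 1055.
{S2, S5}: P→S2 5·15=75, Q→S5 8·5=40, R→S2 4·19=76, S→S2 10·17=170, T→S5 7·23=161, U→S5 2·12=24, V→S5 2·7=14. Service 560; fixed 561; total 1121.
{S1, S2, S3, S4, S5}: service 435 + fixed 1600 = 2035
No other subset beats 966.

Open S5 only; minimum total cost 966.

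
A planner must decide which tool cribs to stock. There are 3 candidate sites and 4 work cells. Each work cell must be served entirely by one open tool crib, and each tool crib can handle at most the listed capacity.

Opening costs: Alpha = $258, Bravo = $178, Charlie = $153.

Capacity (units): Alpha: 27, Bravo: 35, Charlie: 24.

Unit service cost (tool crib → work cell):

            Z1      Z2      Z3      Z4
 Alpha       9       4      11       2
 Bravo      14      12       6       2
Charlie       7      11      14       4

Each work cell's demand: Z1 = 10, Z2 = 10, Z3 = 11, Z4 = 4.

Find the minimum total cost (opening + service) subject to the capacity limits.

Minimum total cost: 512

Open {Bravo}: Z1→Bravo 14·10=140, Z2→Bravo 12·10=120, Z3→Bravo 6·11=66, Z4→Bravo 2·4=8.
Loads: Bravo carries 35/35. Service 334; fixed 178; total 512.
Next best feasible plan costs 585.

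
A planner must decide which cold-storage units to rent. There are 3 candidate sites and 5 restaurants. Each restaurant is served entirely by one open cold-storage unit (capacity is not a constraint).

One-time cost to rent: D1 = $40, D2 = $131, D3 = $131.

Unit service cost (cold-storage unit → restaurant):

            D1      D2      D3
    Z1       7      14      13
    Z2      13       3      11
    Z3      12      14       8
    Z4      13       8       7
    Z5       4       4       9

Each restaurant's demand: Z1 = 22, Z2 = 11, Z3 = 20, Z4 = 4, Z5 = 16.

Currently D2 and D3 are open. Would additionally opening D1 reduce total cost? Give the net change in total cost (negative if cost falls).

Yes — net change −92 (cost falls by 92).

Current service cost with {D2, D3}: 571.
Adding D1: each restaurant re-picks its cheapest; new service cost 439, saving 132.
Extra fixed cost: 40. Net change = 40 − 132 = -92.
(Totals: 833 → 741.)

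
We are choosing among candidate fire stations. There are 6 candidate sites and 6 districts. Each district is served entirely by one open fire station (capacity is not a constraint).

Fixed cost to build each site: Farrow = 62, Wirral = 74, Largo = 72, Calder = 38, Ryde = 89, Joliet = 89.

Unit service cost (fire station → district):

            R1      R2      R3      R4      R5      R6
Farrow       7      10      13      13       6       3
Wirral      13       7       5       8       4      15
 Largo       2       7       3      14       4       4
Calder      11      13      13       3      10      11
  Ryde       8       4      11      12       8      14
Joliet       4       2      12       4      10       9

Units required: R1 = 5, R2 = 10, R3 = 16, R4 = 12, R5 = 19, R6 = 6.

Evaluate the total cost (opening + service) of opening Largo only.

Total cost: 468

Each district is assigned to its cheapest site among the open ones.
{Largo}: R1→Largo 2·5=10, R2→Largo 7·10=70, R3→Largo 3·16=48, R4→Largo 14·12=168, R5→Largo 4·19=76, R6→Largo 4·6=24. Service 396; fixed 72; total 468.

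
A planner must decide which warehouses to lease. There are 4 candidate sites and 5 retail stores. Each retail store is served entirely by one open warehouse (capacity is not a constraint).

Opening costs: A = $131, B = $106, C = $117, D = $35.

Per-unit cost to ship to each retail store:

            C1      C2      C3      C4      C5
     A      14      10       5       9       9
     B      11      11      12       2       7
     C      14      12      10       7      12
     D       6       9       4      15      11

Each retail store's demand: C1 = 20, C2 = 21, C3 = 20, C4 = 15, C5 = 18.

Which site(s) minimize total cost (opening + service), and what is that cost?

Open B and D; minimum total cost 686.

For any fixed open set, each retail store goes to its cheapest open site; total = fixed + service.
{B, D}: C1→D 6·20=120, C2→D 9·21=189, C3→D 4·20=80, C4→B 2·15=30, C5→B 7·18=126. Service 545; fixed 141; total 686.
{B, C, D}: C1→D 6·20=120, C2→D 9·21=189, C3→D 4·20=80, C4→B 2·15=30, C5→B 7·18=126. Service 545; fixed 258; total 803.
{A, B, D}: C1→D 6·20=120, C2→D 9·21=189, C3→D 4·20=80, C4→B 2·15=30, C5→B 7·18=126. Service 545; fixed 272; total 817.
{A, B, C, D}: C1→D 6·20=120, C2→D 9·21=189, C3→D 4·20=80, C4→B 2·15=30, C5→B 7·18=126. Service 545; fixed 389; total 934.
No other subset beats 686.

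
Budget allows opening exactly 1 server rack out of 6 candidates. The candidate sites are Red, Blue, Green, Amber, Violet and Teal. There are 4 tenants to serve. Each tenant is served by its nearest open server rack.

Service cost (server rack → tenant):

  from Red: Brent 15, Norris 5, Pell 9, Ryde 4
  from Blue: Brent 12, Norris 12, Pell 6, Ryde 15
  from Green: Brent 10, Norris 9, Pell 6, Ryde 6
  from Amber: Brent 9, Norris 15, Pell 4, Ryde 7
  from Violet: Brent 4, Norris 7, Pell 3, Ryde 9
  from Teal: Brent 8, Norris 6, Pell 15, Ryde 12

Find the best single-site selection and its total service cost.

With exactly 1 open, each tenant uses its cheapest among the chosen.
{Violet}: Brent→Violet 4, Norris→Violet 7, Pell→Violet 3, Ryde→Violet 9. Service cost 23.
{Green}: service cost 31
{Red}: service cost 33
Among all 6 size-1 choices, {Violet} is lowest.

Choose Violet only; total service cost 23.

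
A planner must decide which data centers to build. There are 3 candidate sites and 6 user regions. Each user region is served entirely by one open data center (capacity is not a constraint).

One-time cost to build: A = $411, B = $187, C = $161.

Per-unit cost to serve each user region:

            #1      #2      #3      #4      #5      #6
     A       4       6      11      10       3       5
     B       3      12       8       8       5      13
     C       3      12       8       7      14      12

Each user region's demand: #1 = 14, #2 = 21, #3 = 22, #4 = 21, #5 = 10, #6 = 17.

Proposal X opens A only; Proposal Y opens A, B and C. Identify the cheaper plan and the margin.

Proposal X: {A}: #1→A 4·14=56, #2→A 6·21=126, #3→A 11·22=242, #4→A 10·21=210, #5→A 3·10=30, #6→A 5·17=85. Service 749; fixed 411; total 1160.
Proposal Y: {A, B, C}: #1→B 3·14=42, #2→A 6·21=126, #3→B 8·22=176, #4→C 7·21=147, #5→A 3·10=30, #6→A 5·17=85. Service 606; fixed 759; total 1365.
Difference: |1160 − 1365| = 205.

Proposal X is cheaper by 205.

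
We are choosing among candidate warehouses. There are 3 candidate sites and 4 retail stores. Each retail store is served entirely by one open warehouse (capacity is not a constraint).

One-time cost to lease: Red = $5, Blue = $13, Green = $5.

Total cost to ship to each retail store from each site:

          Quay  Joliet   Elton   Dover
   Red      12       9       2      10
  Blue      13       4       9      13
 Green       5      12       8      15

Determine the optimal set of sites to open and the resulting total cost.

For any fixed open set, each retail store goes to its cheapest open site; total = fixed + service.
{Red, Green}: Quay→Green 5, Joliet→Red 9, Elton→Red 2, Dover→Red 10. Service 26; fixed 10; total 36.
{Red}: service 33 + fixed 5 = 38
{Red, Blue, Green}: Quay→Green 5, Joliet→Blue 4, Elton→Red 2, Dover→Red 10. Service 21; fixed 23; total 44.
No other subset beats 36.

Open Red and Green; minimum total cost 36.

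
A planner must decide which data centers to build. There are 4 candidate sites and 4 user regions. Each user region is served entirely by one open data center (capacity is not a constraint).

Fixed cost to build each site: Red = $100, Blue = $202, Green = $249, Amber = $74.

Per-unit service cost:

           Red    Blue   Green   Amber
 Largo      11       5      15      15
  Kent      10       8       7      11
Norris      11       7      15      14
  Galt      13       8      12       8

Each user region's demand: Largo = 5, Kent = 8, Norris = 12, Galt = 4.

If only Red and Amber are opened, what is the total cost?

Total cost: 473

Each user region is assigned to its cheapest site among the open ones.
{Red, Amber}: Largo→Red 11·5=55, Kent→Red 10·8=80, Norris→Red 11·12=132, Galt→Amber 8·4=32. Service 299; fixed 174; total 473.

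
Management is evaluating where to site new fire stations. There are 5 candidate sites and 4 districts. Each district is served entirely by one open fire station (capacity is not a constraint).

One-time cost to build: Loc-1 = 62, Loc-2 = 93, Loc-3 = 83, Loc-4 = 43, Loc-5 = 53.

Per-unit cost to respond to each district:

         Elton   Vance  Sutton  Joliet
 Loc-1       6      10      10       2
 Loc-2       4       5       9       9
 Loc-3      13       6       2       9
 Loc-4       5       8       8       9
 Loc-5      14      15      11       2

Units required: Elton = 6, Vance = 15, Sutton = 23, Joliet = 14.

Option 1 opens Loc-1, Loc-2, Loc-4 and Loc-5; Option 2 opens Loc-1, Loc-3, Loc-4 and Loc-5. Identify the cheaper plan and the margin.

Option 2 is cheaper by 127.

Option 1: {Loc-1, Loc-2, Loc-4, Loc-5}: Elton→Loc-2 4·6=24, Vance→Loc-2 5·15=75, Sutton→Loc-4 8·23=184, Joliet→Loc-1 2·14=28. Service 311; fixed 251; total 562.
Option 2: {Loc-1, Loc-3, Loc-4, Loc-5}: Elton→Loc-4 5·6=30, Vance→Loc-3 6·15=90, Sutton→Loc-3 2·23=46, Joliet→Loc-1 2·14=28. Service 194; fixed 241; total 435.
Difference: |562 − 435| = 127.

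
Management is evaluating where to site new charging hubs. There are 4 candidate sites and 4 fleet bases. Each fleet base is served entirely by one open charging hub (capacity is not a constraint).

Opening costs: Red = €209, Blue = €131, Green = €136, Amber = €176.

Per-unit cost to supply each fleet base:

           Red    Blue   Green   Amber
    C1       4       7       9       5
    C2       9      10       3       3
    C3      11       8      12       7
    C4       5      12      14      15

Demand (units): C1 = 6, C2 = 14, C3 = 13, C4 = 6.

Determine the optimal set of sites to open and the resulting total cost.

Open Amber only; minimum total cost 429.

For any fixed open set, each fleet base goes to its cheapest open site; total = fixed + service.
{Amber}: C1→Amber 5·6=30, C2→Amber 3·14=42, C3→Amber 7·13=91, C4→Amber 15·6=90. Service 253; fixed 176; total 429.
{Green}: service 336 + fixed 136 = 472
{Blue}: C1→Blue 7·6=42, C2→Blue 10·14=140, C3→Blue 8·13=104, C4→Blue 12·6=72. Service 358; fixed 131; total 489.
{Red, Blue, Green, Amber}: service 187 + fixed 652 = 839
No other subset beats 429.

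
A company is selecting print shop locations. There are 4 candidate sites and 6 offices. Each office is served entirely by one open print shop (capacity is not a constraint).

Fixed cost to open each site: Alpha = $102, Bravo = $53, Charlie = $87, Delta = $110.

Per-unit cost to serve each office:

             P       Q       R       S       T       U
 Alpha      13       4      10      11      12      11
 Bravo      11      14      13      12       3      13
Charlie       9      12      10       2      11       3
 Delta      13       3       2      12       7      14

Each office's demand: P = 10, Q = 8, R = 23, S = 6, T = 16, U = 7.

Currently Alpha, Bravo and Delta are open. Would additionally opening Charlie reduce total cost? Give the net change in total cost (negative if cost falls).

Yes — net change −43 (cost falls by 43).

Current service cost with {Alpha, Bravo, Delta}: 371.
Adding Charlie: each office re-picks its cheapest; new service cost 241, saving 130.
Extra fixed cost: 87. Net change = 87 − 130 = -43.
(Totals: 636 → 593.)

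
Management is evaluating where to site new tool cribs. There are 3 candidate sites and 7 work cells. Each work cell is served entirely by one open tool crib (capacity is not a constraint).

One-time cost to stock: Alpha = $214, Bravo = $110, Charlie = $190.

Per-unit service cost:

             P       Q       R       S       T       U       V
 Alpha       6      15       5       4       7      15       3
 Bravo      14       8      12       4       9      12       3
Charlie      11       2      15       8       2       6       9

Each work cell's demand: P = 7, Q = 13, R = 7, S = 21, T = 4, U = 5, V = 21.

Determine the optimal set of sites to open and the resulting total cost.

For any fixed open set, each work cell goes to its cheapest open site; total = fixed + service.
{Bravo}: P→Bravo 14·7=98, Q→Bravo 8·13=104, R→Bravo 12·7=84, S→Bravo 4·21=84, T→Bravo 9·4=36, U→Bravo 12·5=60, V→Bravo 3·21=63. Service 529; fixed 110; total 639.
{Bravo, Charlie}: P→Charlie 11·7=77, Q→Charlie 2·13=26, R→Bravo 12·7=84, S→Bravo 4·21=84, T→Charlie 2·4=8, U→Charlie 6·5=30, V→Bravo 3·21=63. Service 372; fixed 300; total 672.
{Alpha, Charlie}: P→Alpha 6·7=42, Q→Charlie 2·13=26, R→Alpha 5·7=35, S→Alpha 4·21=84, T→Charlie 2·4=8, U→Charlie 6·5=30, V→Alpha 3·21=63. Service 288; fixed 404; total 692.
{Alpha, Bravo, Charlie}: P→Alpha 6·7=42, Q→Charlie 2·13=26, R→Alpha 5·7=35, S→Alpha 4·21=84, T→Charlie 2·4=8, U→Charlie 6·5=30, V→Alpha 3·21=63. Service 288; fixed 514; total 802.
No other subset beats 639.

Open Bravo only; minimum total cost 639.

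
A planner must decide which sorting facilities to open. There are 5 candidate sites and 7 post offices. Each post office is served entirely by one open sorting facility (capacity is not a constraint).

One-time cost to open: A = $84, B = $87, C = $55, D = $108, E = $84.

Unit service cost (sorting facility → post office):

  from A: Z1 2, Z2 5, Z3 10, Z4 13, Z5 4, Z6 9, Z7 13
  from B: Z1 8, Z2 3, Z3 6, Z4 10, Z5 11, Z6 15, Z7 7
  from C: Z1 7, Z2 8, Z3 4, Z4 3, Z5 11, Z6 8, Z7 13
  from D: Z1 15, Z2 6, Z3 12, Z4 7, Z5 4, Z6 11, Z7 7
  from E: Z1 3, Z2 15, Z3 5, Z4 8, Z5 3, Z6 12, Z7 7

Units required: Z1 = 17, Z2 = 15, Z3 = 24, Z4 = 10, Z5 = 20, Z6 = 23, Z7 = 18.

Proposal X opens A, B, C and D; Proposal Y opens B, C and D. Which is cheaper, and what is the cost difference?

Proposal X: {A, B, C, D}: Z1→A 2·17=34, Z2→B 3·15=45, Z3→C 4·24=96, Z4→C 3·10=30, Z5→A 4·20=80, Z6→C 8·23=184, Z7→B 7·18=126. Service 595; fixed 334; total 929.
Proposal Y: {B, C, D}: Z1→C 7·17=119, Z2→B 3·15=45, Z3→C 4·24=96, Z4→C 3·10=30, Z5→D 4·20=80, Z6→C 8·23=184, Z7→B 7·18=126. Service 680; fixed 250; total 930.
Difference: |929 − 930| = 1.

Proposal X is cheaper by 1.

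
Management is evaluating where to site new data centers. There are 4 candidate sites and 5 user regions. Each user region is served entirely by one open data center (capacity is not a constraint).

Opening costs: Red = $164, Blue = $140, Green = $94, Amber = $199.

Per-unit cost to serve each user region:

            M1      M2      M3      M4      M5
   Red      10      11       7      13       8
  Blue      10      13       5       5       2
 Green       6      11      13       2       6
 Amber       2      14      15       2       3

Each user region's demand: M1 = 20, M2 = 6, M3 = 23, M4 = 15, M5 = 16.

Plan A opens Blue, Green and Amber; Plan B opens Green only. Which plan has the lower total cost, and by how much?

Plan A: {Blue, Green, Amber}: M1→Amber 2·20=40, M2→Green 11·6=66, M3→Blue 5·23=115, M4→Green 2·15=30, M5→Blue 2·16=32. Service 283; fixed 433; total 716.
Plan B: {Green}: M1→Green 6·20=120, M2→Green 11·6=66, M3→Green 13·23=299, M4→Green 2·15=30, M5→Green 6·16=96. Service 611; fixed 94; total 705.
Difference: |716 − 705| = 11.

Plan B is cheaper by 11.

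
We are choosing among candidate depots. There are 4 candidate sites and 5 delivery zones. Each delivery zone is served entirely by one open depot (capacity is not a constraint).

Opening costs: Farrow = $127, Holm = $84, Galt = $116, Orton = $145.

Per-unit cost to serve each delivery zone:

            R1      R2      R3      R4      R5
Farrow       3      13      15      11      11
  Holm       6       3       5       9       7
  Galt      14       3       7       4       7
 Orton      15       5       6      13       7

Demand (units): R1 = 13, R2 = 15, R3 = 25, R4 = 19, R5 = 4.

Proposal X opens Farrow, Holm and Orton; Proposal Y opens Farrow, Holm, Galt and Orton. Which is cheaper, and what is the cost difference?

Proposal X is cheaper by 21.

Proposal X: {Farrow, Holm, Orton}: R1→Farrow 3·13=39, R2→Holm 3·15=45, R3→Holm 5·25=125, R4→Holm 9·19=171, R5→Holm 7·4=28. Service 408; fixed 356; total 764.
Proposal Y: {Farrow, Holm, Galt, Orton}: R1→Farrow 3·13=39, R2→Holm 3·15=45, R3→Holm 5·25=125, R4→Galt 4·19=76, R5→Holm 7·4=28. Service 313; fixed 472; total 785.
Difference: |764 − 785| = 21.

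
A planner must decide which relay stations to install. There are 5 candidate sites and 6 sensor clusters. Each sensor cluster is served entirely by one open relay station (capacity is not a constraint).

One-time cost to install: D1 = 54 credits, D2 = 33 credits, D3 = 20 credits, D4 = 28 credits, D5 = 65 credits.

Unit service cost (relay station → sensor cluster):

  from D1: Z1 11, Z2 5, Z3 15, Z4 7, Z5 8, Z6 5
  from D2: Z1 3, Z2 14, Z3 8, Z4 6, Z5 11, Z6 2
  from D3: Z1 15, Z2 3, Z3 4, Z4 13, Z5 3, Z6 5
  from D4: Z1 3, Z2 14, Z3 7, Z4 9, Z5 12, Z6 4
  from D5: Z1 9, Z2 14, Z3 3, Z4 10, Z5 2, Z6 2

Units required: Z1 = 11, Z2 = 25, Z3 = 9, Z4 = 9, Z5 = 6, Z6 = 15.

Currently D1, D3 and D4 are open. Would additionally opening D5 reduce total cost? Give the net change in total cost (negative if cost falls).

Current service cost with {D1, D3, D4}: 285.
Adding D5: each sensor cluster re-picks its cheapest; new service cost 240, saving 45.
Extra fixed cost: 65. Net change = 65 − 45 = 20.
(Totals: 387 → 407.)

No — net change +20 (cost rises by 20).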